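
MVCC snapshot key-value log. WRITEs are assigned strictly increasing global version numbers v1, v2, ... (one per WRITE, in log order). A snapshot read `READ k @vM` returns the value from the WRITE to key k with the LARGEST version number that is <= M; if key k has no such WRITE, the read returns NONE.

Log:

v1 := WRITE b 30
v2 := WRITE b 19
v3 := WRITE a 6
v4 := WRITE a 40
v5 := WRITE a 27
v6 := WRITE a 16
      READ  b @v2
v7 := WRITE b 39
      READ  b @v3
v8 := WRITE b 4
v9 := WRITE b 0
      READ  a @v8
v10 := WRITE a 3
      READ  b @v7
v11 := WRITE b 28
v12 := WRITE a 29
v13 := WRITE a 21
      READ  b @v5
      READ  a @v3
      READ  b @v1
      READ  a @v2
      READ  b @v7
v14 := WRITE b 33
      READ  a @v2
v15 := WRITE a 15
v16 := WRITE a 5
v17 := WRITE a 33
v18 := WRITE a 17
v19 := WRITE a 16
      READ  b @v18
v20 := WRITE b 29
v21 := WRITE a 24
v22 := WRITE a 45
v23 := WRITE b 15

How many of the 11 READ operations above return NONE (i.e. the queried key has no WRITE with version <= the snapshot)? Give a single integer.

v1: WRITE b=30  (b history now [(1, 30)])
v2: WRITE b=19  (b history now [(1, 30), (2, 19)])
v3: WRITE a=6  (a history now [(3, 6)])
v4: WRITE a=40  (a history now [(3, 6), (4, 40)])
v5: WRITE a=27  (a history now [(3, 6), (4, 40), (5, 27)])
v6: WRITE a=16  (a history now [(3, 6), (4, 40), (5, 27), (6, 16)])
READ b @v2: history=[(1, 30), (2, 19)] -> pick v2 -> 19
v7: WRITE b=39  (b history now [(1, 30), (2, 19), (7, 39)])
READ b @v3: history=[(1, 30), (2, 19), (7, 39)] -> pick v2 -> 19
v8: WRITE b=4  (b history now [(1, 30), (2, 19), (7, 39), (8, 4)])
v9: WRITE b=0  (b history now [(1, 30), (2, 19), (7, 39), (8, 4), (9, 0)])
READ a @v8: history=[(3, 6), (4, 40), (5, 27), (6, 16)] -> pick v6 -> 16
v10: WRITE a=3  (a history now [(3, 6), (4, 40), (5, 27), (6, 16), (10, 3)])
READ b @v7: history=[(1, 30), (2, 19), (7, 39), (8, 4), (9, 0)] -> pick v7 -> 39
v11: WRITE b=28  (b history now [(1, 30), (2, 19), (7, 39), (8, 4), (9, 0), (11, 28)])
v12: WRITE a=29  (a history now [(3, 6), (4, 40), (5, 27), (6, 16), (10, 3), (12, 29)])
v13: WRITE a=21  (a history now [(3, 6), (4, 40), (5, 27), (6, 16), (10, 3), (12, 29), (13, 21)])
READ b @v5: history=[(1, 30), (2, 19), (7, 39), (8, 4), (9, 0), (11, 28)] -> pick v2 -> 19
READ a @v3: history=[(3, 6), (4, 40), (5, 27), (6, 16), (10, 3), (12, 29), (13, 21)] -> pick v3 -> 6
READ b @v1: history=[(1, 30), (2, 19), (7, 39), (8, 4), (9, 0), (11, 28)] -> pick v1 -> 30
READ a @v2: history=[(3, 6), (4, 40), (5, 27), (6, 16), (10, 3), (12, 29), (13, 21)] -> no version <= 2 -> NONE
READ b @v7: history=[(1, 30), (2, 19), (7, 39), (8, 4), (9, 0), (11, 28)] -> pick v7 -> 39
v14: WRITE b=33  (b history now [(1, 30), (2, 19), (7, 39), (8, 4), (9, 0), (11, 28), (14, 33)])
READ a @v2: history=[(3, 6), (4, 40), (5, 27), (6, 16), (10, 3), (12, 29), (13, 21)] -> no version <= 2 -> NONE
v15: WRITE a=15  (a history now [(3, 6), (4, 40), (5, 27), (6, 16), (10, 3), (12, 29), (13, 21), (15, 15)])
v16: WRITE a=5  (a history now [(3, 6), (4, 40), (5, 27), (6, 16), (10, 3), (12, 29), (13, 21), (15, 15), (16, 5)])
v17: WRITE a=33  (a history now [(3, 6), (4, 40), (5, 27), (6, 16), (10, 3), (12, 29), (13, 21), (15, 15), (16, 5), (17, 33)])
v18: WRITE a=17  (a history now [(3, 6), (4, 40), (5, 27), (6, 16), (10, 3), (12, 29), (13, 21), (15, 15), (16, 5), (17, 33), (18, 17)])
v19: WRITE a=16  (a history now [(3, 6), (4, 40), (5, 27), (6, 16), (10, 3), (12, 29), (13, 21), (15, 15), (16, 5), (17, 33), (18, 17), (19, 16)])
READ b @v18: history=[(1, 30), (2, 19), (7, 39), (8, 4), (9, 0), (11, 28), (14, 33)] -> pick v14 -> 33
v20: WRITE b=29  (b history now [(1, 30), (2, 19), (7, 39), (8, 4), (9, 0), (11, 28), (14, 33), (20, 29)])
v21: WRITE a=24  (a history now [(3, 6), (4, 40), (5, 27), (6, 16), (10, 3), (12, 29), (13, 21), (15, 15), (16, 5), (17, 33), (18, 17), (19, 16), (21, 24)])
v22: WRITE a=45  (a history now [(3, 6), (4, 40), (5, 27), (6, 16), (10, 3), (12, 29), (13, 21), (15, 15), (16, 5), (17, 33), (18, 17), (19, 16), (21, 24), (22, 45)])
v23: WRITE b=15  (b history now [(1, 30), (2, 19), (7, 39), (8, 4), (9, 0), (11, 28), (14, 33), (20, 29), (23, 15)])
Read results in order: ['19', '19', '16', '39', '19', '6', '30', 'NONE', '39', 'NONE', '33']
NONE count = 2

Answer: 2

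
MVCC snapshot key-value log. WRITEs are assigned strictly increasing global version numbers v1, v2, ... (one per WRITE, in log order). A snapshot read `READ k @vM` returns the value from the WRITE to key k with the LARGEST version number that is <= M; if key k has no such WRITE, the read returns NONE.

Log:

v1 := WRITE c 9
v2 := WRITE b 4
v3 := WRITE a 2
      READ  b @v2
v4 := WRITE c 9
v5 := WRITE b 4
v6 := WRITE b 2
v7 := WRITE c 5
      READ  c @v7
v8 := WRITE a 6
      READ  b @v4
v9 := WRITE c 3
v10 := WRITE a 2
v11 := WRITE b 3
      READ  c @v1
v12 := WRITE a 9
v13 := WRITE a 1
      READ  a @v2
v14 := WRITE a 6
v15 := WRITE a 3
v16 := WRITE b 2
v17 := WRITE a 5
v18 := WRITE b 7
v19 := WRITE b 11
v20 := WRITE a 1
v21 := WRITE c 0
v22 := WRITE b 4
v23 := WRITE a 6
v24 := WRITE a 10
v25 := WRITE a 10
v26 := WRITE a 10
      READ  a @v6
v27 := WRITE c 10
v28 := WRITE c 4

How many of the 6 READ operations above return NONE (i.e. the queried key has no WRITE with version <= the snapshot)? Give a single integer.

v1: WRITE c=9  (c history now [(1, 9)])
v2: WRITE b=4  (b history now [(2, 4)])
v3: WRITE a=2  (a history now [(3, 2)])
READ b @v2: history=[(2, 4)] -> pick v2 -> 4
v4: WRITE c=9  (c history now [(1, 9), (4, 9)])
v5: WRITE b=4  (b history now [(2, 4), (5, 4)])
v6: WRITE b=2  (b history now [(2, 4), (5, 4), (6, 2)])
v7: WRITE c=5  (c history now [(1, 9), (4, 9), (7, 5)])
READ c @v7: history=[(1, 9), (4, 9), (7, 5)] -> pick v7 -> 5
v8: WRITE a=6  (a history now [(3, 2), (8, 6)])
READ b @v4: history=[(2, 4), (5, 4), (6, 2)] -> pick v2 -> 4
v9: WRITE c=3  (c history now [(1, 9), (4, 9), (7, 5), (9, 3)])
v10: WRITE a=2  (a history now [(3, 2), (8, 6), (10, 2)])
v11: WRITE b=3  (b history now [(2, 4), (5, 4), (6, 2), (11, 3)])
READ c @v1: history=[(1, 9), (4, 9), (7, 5), (9, 3)] -> pick v1 -> 9
v12: WRITE a=9  (a history now [(3, 2), (8, 6), (10, 2), (12, 9)])
v13: WRITE a=1  (a history now [(3, 2), (8, 6), (10, 2), (12, 9), (13, 1)])
READ a @v2: history=[(3, 2), (8, 6), (10, 2), (12, 9), (13, 1)] -> no version <= 2 -> NONE
v14: WRITE a=6  (a history now [(3, 2), (8, 6), (10, 2), (12, 9), (13, 1), (14, 6)])
v15: WRITE a=3  (a history now [(3, 2), (8, 6), (10, 2), (12, 9), (13, 1), (14, 6), (15, 3)])
v16: WRITE b=2  (b history now [(2, 4), (5, 4), (6, 2), (11, 3), (16, 2)])
v17: WRITE a=5  (a history now [(3, 2), (8, 6), (10, 2), (12, 9), (13, 1), (14, 6), (15, 3), (17, 5)])
v18: WRITE b=7  (b history now [(2, 4), (5, 4), (6, 2), (11, 3), (16, 2), (18, 7)])
v19: WRITE b=11  (b history now [(2, 4), (5, 4), (6, 2), (11, 3), (16, 2), (18, 7), (19, 11)])
v20: WRITE a=1  (a history now [(3, 2), (8, 6), (10, 2), (12, 9), (13, 1), (14, 6), (15, 3), (17, 5), (20, 1)])
v21: WRITE c=0  (c history now [(1, 9), (4, 9), (7, 5), (9, 3), (21, 0)])
v22: WRITE b=4  (b history now [(2, 4), (5, 4), (6, 2), (11, 3), (16, 2), (18, 7), (19, 11), (22, 4)])
v23: WRITE a=6  (a history now [(3, 2), (8, 6), (10, 2), (12, 9), (13, 1), (14, 6), (15, 3), (17, 5), (20, 1), (23, 6)])
v24: WRITE a=10  (a history now [(3, 2), (8, 6), (10, 2), (12, 9), (13, 1), (14, 6), (15, 3), (17, 5), (20, 1), (23, 6), (24, 10)])
v25: WRITE a=10  (a history now [(3, 2), (8, 6), (10, 2), (12, 9), (13, 1), (14, 6), (15, 3), (17, 5), (20, 1), (23, 6), (24, 10), (25, 10)])
v26: WRITE a=10  (a history now [(3, 2), (8, 6), (10, 2), (12, 9), (13, 1), (14, 6), (15, 3), (17, 5), (20, 1), (23, 6), (24, 10), (25, 10), (26, 10)])
READ a @v6: history=[(3, 2), (8, 6), (10, 2), (12, 9), (13, 1), (14, 6), (15, 3), (17, 5), (20, 1), (23, 6), (24, 10), (25, 10), (26, 10)] -> pick v3 -> 2
v27: WRITE c=10  (c history now [(1, 9), (4, 9), (7, 5), (9, 3), (21, 0), (27, 10)])
v28: WRITE c=4  (c history now [(1, 9), (4, 9), (7, 5), (9, 3), (21, 0), (27, 10), (28, 4)])
Read results in order: ['4', '5', '4', '9', 'NONE', '2']
NONE count = 1

Answer: 1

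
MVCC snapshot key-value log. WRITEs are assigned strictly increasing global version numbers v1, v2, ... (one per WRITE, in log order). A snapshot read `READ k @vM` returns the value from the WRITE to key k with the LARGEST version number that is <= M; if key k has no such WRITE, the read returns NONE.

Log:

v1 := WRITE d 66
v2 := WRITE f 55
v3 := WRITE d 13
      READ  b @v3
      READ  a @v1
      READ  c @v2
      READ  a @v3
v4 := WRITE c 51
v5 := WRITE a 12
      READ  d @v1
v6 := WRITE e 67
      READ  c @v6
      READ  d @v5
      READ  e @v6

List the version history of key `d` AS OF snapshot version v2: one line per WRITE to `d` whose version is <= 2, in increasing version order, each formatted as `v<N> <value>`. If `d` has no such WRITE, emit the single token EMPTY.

Scan writes for key=d with version <= 2:
  v1 WRITE d 66 -> keep
  v2 WRITE f 55 -> skip
  v3 WRITE d 13 -> drop (> snap)
  v4 WRITE c 51 -> skip
  v5 WRITE a 12 -> skip
  v6 WRITE e 67 -> skip
Collected: [(1, 66)]

Answer: v1 66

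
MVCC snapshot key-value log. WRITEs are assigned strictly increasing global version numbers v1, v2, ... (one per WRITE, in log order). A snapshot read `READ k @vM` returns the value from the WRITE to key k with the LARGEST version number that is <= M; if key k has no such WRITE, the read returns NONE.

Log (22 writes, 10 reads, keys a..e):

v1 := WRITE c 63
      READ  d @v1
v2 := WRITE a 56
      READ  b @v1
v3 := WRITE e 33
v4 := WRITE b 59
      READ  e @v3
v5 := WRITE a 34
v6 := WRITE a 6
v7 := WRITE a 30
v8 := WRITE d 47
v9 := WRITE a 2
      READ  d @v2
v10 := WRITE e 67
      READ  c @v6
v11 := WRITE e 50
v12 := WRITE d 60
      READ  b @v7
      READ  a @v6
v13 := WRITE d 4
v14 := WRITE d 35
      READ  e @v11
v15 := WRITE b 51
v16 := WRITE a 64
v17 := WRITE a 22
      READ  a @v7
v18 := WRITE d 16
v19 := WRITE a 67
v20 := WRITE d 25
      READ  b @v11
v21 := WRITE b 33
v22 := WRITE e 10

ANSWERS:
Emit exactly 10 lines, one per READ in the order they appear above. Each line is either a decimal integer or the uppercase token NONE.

Answer: NONE
NONE
33
NONE
63
59
6
50
30
59

Derivation:
v1: WRITE c=63  (c history now [(1, 63)])
READ d @v1: history=[] -> no version <= 1 -> NONE
v2: WRITE a=56  (a history now [(2, 56)])
READ b @v1: history=[] -> no version <= 1 -> NONE
v3: WRITE e=33  (e history now [(3, 33)])
v4: WRITE b=59  (b history now [(4, 59)])
READ e @v3: history=[(3, 33)] -> pick v3 -> 33
v5: WRITE a=34  (a history now [(2, 56), (5, 34)])
v6: WRITE a=6  (a history now [(2, 56), (5, 34), (6, 6)])
v7: WRITE a=30  (a history now [(2, 56), (5, 34), (6, 6), (7, 30)])
v8: WRITE d=47  (d history now [(8, 47)])
v9: WRITE a=2  (a history now [(2, 56), (5, 34), (6, 6), (7, 30), (9, 2)])
READ d @v2: history=[(8, 47)] -> no version <= 2 -> NONE
v10: WRITE e=67  (e history now [(3, 33), (10, 67)])
READ c @v6: history=[(1, 63)] -> pick v1 -> 63
v11: WRITE e=50  (e history now [(3, 33), (10, 67), (11, 50)])
v12: WRITE d=60  (d history now [(8, 47), (12, 60)])
READ b @v7: history=[(4, 59)] -> pick v4 -> 59
READ a @v6: history=[(2, 56), (5, 34), (6, 6), (7, 30), (9, 2)] -> pick v6 -> 6
v13: WRITE d=4  (d history now [(8, 47), (12, 60), (13, 4)])
v14: WRITE d=35  (d history now [(8, 47), (12, 60), (13, 4), (14, 35)])
READ e @v11: history=[(3, 33), (10, 67), (11, 50)] -> pick v11 -> 50
v15: WRITE b=51  (b history now [(4, 59), (15, 51)])
v16: WRITE a=64  (a history now [(2, 56), (5, 34), (6, 6), (7, 30), (9, 2), (16, 64)])
v17: WRITE a=22  (a history now [(2, 56), (5, 34), (6, 6), (7, 30), (9, 2), (16, 64), (17, 22)])
READ a @v7: history=[(2, 56), (5, 34), (6, 6), (7, 30), (9, 2), (16, 64), (17, 22)] -> pick v7 -> 30
v18: WRITE d=16  (d history now [(8, 47), (12, 60), (13, 4), (14, 35), (18, 16)])
v19: WRITE a=67  (a history now [(2, 56), (5, 34), (6, 6), (7, 30), (9, 2), (16, 64), (17, 22), (19, 67)])
v20: WRITE d=25  (d history now [(8, 47), (12, 60), (13, 4), (14, 35), (18, 16), (20, 25)])
READ b @v11: history=[(4, 59), (15, 51)] -> pick v4 -> 59
v21: WRITE b=33  (b history now [(4, 59), (15, 51), (21, 33)])
v22: WRITE e=10  (e history now [(3, 33), (10, 67), (11, 50), (22, 10)])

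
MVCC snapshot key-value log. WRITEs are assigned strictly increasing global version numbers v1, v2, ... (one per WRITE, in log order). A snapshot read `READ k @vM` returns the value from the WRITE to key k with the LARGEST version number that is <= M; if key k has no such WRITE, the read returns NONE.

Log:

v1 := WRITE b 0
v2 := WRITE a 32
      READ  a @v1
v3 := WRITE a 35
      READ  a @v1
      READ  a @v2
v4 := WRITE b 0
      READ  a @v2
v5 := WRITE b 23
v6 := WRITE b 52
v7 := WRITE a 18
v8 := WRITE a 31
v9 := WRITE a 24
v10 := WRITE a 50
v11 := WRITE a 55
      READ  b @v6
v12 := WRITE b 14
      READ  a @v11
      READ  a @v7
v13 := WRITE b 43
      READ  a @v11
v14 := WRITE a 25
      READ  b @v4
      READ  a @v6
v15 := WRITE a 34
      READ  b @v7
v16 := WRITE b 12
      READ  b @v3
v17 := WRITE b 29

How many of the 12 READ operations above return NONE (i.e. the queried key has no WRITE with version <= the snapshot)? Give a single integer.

v1: WRITE b=0  (b history now [(1, 0)])
v2: WRITE a=32  (a history now [(2, 32)])
READ a @v1: history=[(2, 32)] -> no version <= 1 -> NONE
v3: WRITE a=35  (a history now [(2, 32), (3, 35)])
READ a @v1: history=[(2, 32), (3, 35)] -> no version <= 1 -> NONE
READ a @v2: history=[(2, 32), (3, 35)] -> pick v2 -> 32
v4: WRITE b=0  (b history now [(1, 0), (4, 0)])
READ a @v2: history=[(2, 32), (3, 35)] -> pick v2 -> 32
v5: WRITE b=23  (b history now [(1, 0), (4, 0), (5, 23)])
v6: WRITE b=52  (b history now [(1, 0), (4, 0), (5, 23), (6, 52)])
v7: WRITE a=18  (a history now [(2, 32), (3, 35), (7, 18)])
v8: WRITE a=31  (a history now [(2, 32), (3, 35), (7, 18), (8, 31)])
v9: WRITE a=24  (a history now [(2, 32), (3, 35), (7, 18), (8, 31), (9, 24)])
v10: WRITE a=50  (a history now [(2, 32), (3, 35), (7, 18), (8, 31), (9, 24), (10, 50)])
v11: WRITE a=55  (a history now [(2, 32), (3, 35), (7, 18), (8, 31), (9, 24), (10, 50), (11, 55)])
READ b @v6: history=[(1, 0), (4, 0), (5, 23), (6, 52)] -> pick v6 -> 52
v12: WRITE b=14  (b history now [(1, 0), (4, 0), (5, 23), (6, 52), (12, 14)])
READ a @v11: history=[(2, 32), (3, 35), (7, 18), (8, 31), (9, 24), (10, 50), (11, 55)] -> pick v11 -> 55
READ a @v7: history=[(2, 32), (3, 35), (7, 18), (8, 31), (9, 24), (10, 50), (11, 55)] -> pick v7 -> 18
v13: WRITE b=43  (b history now [(1, 0), (4, 0), (5, 23), (6, 52), (12, 14), (13, 43)])
READ a @v11: history=[(2, 32), (3, 35), (7, 18), (8, 31), (9, 24), (10, 50), (11, 55)] -> pick v11 -> 55
v14: WRITE a=25  (a history now [(2, 32), (3, 35), (7, 18), (8, 31), (9, 24), (10, 50), (11, 55), (14, 25)])
READ b @v4: history=[(1, 0), (4, 0), (5, 23), (6, 52), (12, 14), (13, 43)] -> pick v4 -> 0
READ a @v6: history=[(2, 32), (3, 35), (7, 18), (8, 31), (9, 24), (10, 50), (11, 55), (14, 25)] -> pick v3 -> 35
v15: WRITE a=34  (a history now [(2, 32), (3, 35), (7, 18), (8, 31), (9, 24), (10, 50), (11, 55), (14, 25), (15, 34)])
READ b @v7: history=[(1, 0), (4, 0), (5, 23), (6, 52), (12, 14), (13, 43)] -> pick v6 -> 52
v16: WRITE b=12  (b history now [(1, 0), (4, 0), (5, 23), (6, 52), (12, 14), (13, 43), (16, 12)])
READ b @v3: history=[(1, 0), (4, 0), (5, 23), (6, 52), (12, 14), (13, 43), (16, 12)] -> pick v1 -> 0
v17: WRITE b=29  (b history now [(1, 0), (4, 0), (5, 23), (6, 52), (12, 14), (13, 43), (16, 12), (17, 29)])
Read results in order: ['NONE', 'NONE', '32', '32', '52', '55', '18', '55', '0', '35', '52', '0']
NONE count = 2

Answer: 2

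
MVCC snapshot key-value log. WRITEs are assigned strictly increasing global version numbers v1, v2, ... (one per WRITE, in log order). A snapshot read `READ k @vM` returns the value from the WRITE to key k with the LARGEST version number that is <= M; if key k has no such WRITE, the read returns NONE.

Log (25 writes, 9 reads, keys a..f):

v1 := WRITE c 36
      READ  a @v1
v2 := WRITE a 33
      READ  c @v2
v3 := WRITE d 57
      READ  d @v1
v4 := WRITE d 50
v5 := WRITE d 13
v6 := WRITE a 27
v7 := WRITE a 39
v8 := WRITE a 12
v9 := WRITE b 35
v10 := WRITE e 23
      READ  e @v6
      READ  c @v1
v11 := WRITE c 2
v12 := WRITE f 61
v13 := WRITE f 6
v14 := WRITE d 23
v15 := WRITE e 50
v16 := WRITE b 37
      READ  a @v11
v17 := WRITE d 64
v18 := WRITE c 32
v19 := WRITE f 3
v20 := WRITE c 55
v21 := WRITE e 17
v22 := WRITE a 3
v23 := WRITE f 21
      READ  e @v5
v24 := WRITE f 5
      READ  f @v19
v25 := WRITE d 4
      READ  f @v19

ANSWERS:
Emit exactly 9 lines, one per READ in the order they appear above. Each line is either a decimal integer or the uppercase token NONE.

v1: WRITE c=36  (c history now [(1, 36)])
READ a @v1: history=[] -> no version <= 1 -> NONE
v2: WRITE a=33  (a history now [(2, 33)])
READ c @v2: history=[(1, 36)] -> pick v1 -> 36
v3: WRITE d=57  (d history now [(3, 57)])
READ d @v1: history=[(3, 57)] -> no version <= 1 -> NONE
v4: WRITE d=50  (d history now [(3, 57), (4, 50)])
v5: WRITE d=13  (d history now [(3, 57), (4, 50), (5, 13)])
v6: WRITE a=27  (a history now [(2, 33), (6, 27)])
v7: WRITE a=39  (a history now [(2, 33), (6, 27), (7, 39)])
v8: WRITE a=12  (a history now [(2, 33), (6, 27), (7, 39), (8, 12)])
v9: WRITE b=35  (b history now [(9, 35)])
v10: WRITE e=23  (e history now [(10, 23)])
READ e @v6: history=[(10, 23)] -> no version <= 6 -> NONE
READ c @v1: history=[(1, 36)] -> pick v1 -> 36
v11: WRITE c=2  (c history now [(1, 36), (11, 2)])
v12: WRITE f=61  (f history now [(12, 61)])
v13: WRITE f=6  (f history now [(12, 61), (13, 6)])
v14: WRITE d=23  (d history now [(3, 57), (4, 50), (5, 13), (14, 23)])
v15: WRITE e=50  (e history now [(10, 23), (15, 50)])
v16: WRITE b=37  (b history now [(9, 35), (16, 37)])
READ a @v11: history=[(2, 33), (6, 27), (7, 39), (8, 12)] -> pick v8 -> 12
v17: WRITE d=64  (d history now [(3, 57), (4, 50), (5, 13), (14, 23), (17, 64)])
v18: WRITE c=32  (c history now [(1, 36), (11, 2), (18, 32)])
v19: WRITE f=3  (f history now [(12, 61), (13, 6), (19, 3)])
v20: WRITE c=55  (c history now [(1, 36), (11, 2), (18, 32), (20, 55)])
v21: WRITE e=17  (e history now [(10, 23), (15, 50), (21, 17)])
v22: WRITE a=3  (a history now [(2, 33), (6, 27), (7, 39), (8, 12), (22, 3)])
v23: WRITE f=21  (f history now [(12, 61), (13, 6), (19, 3), (23, 21)])
READ e @v5: history=[(10, 23), (15, 50), (21, 17)] -> no version <= 5 -> NONE
v24: WRITE f=5  (f history now [(12, 61), (13, 6), (19, 3), (23, 21), (24, 5)])
READ f @v19: history=[(12, 61), (13, 6), (19, 3), (23, 21), (24, 5)] -> pick v19 -> 3
v25: WRITE d=4  (d history now [(3, 57), (4, 50), (5, 13), (14, 23), (17, 64), (25, 4)])
READ f @v19: history=[(12, 61), (13, 6), (19, 3), (23, 21), (24, 5)] -> pick v19 -> 3

Answer: NONE
36
NONE
NONE
36
12
NONE
3
3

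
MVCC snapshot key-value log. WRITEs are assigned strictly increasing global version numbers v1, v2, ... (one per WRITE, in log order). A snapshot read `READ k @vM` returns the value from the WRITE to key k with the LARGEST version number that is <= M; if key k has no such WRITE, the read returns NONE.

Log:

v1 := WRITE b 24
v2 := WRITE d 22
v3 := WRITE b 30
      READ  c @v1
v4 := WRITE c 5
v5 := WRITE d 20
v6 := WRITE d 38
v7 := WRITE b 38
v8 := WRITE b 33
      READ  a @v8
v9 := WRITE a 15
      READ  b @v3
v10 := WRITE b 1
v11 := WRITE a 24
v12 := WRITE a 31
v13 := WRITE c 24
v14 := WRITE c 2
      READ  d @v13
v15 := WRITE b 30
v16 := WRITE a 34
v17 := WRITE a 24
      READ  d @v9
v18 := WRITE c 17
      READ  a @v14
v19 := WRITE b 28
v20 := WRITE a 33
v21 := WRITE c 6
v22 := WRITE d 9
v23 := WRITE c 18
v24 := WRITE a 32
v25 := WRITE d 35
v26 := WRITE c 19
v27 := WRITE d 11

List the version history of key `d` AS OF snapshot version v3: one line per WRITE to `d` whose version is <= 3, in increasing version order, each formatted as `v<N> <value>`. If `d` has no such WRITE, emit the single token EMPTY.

Answer: v2 22

Derivation:
Scan writes for key=d with version <= 3:
  v1 WRITE b 24 -> skip
  v2 WRITE d 22 -> keep
  v3 WRITE b 30 -> skip
  v4 WRITE c 5 -> skip
  v5 WRITE d 20 -> drop (> snap)
  v6 WRITE d 38 -> drop (> snap)
  v7 WRITE b 38 -> skip
  v8 WRITE b 33 -> skip
  v9 WRITE a 15 -> skip
  v10 WRITE b 1 -> skip
  v11 WRITE a 24 -> skip
  v12 WRITE a 31 -> skip
  v13 WRITE c 24 -> skip
  v14 WRITE c 2 -> skip
  v15 WRITE b 30 -> skip
  v16 WRITE a 34 -> skip
  v17 WRITE a 24 -> skip
  v18 WRITE c 17 -> skip
  v19 WRITE b 28 -> skip
  v20 WRITE a 33 -> skip
  v21 WRITE c 6 -> skip
  v22 WRITE d 9 -> drop (> snap)
  v23 WRITE c 18 -> skip
  v24 WRITE a 32 -> skip
  v25 WRITE d 35 -> drop (> snap)
  v26 WRITE c 19 -> skip
  v27 WRITE d 11 -> drop (> snap)
Collected: [(2, 22)]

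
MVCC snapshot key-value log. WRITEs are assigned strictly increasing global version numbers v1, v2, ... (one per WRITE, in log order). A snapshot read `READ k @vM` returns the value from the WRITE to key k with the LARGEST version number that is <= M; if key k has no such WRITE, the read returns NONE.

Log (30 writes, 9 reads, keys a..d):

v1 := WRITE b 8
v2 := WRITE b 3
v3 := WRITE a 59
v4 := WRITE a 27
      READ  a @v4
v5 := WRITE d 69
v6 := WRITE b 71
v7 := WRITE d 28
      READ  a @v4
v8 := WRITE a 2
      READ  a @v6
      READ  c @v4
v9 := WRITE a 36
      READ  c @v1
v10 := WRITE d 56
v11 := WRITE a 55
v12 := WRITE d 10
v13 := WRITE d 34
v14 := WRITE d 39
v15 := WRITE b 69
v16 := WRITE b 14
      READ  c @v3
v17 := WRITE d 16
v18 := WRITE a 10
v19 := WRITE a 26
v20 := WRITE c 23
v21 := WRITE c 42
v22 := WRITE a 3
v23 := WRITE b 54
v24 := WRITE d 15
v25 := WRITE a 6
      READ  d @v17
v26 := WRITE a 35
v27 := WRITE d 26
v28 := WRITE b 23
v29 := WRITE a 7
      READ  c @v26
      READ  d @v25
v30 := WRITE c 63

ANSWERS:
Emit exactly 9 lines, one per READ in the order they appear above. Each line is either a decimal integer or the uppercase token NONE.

Answer: 27
27
27
NONE
NONE
NONE
16
42
15

Derivation:
v1: WRITE b=8  (b history now [(1, 8)])
v2: WRITE b=3  (b history now [(1, 8), (2, 3)])
v3: WRITE a=59  (a history now [(3, 59)])
v4: WRITE a=27  (a history now [(3, 59), (4, 27)])
READ a @v4: history=[(3, 59), (4, 27)] -> pick v4 -> 27
v5: WRITE d=69  (d history now [(5, 69)])
v6: WRITE b=71  (b history now [(1, 8), (2, 3), (6, 71)])
v7: WRITE d=28  (d history now [(5, 69), (7, 28)])
READ a @v4: history=[(3, 59), (4, 27)] -> pick v4 -> 27
v8: WRITE a=2  (a history now [(3, 59), (4, 27), (8, 2)])
READ a @v6: history=[(3, 59), (4, 27), (8, 2)] -> pick v4 -> 27
READ c @v4: history=[] -> no version <= 4 -> NONE
v9: WRITE a=36  (a history now [(3, 59), (4, 27), (8, 2), (9, 36)])
READ c @v1: history=[] -> no version <= 1 -> NONE
v10: WRITE d=56  (d history now [(5, 69), (7, 28), (10, 56)])
v11: WRITE a=55  (a history now [(3, 59), (4, 27), (8, 2), (9, 36), (11, 55)])
v12: WRITE d=10  (d history now [(5, 69), (7, 28), (10, 56), (12, 10)])
v13: WRITE d=34  (d history now [(5, 69), (7, 28), (10, 56), (12, 10), (13, 34)])
v14: WRITE d=39  (d history now [(5, 69), (7, 28), (10, 56), (12, 10), (13, 34), (14, 39)])
v15: WRITE b=69  (b history now [(1, 8), (2, 3), (6, 71), (15, 69)])
v16: WRITE b=14  (b history now [(1, 8), (2, 3), (6, 71), (15, 69), (16, 14)])
READ c @v3: history=[] -> no version <= 3 -> NONE
v17: WRITE d=16  (d history now [(5, 69), (7, 28), (10, 56), (12, 10), (13, 34), (14, 39), (17, 16)])
v18: WRITE a=10  (a history now [(3, 59), (4, 27), (8, 2), (9, 36), (11, 55), (18, 10)])
v19: WRITE a=26  (a history now [(3, 59), (4, 27), (8, 2), (9, 36), (11, 55), (18, 10), (19, 26)])
v20: WRITE c=23  (c history now [(20, 23)])
v21: WRITE c=42  (c history now [(20, 23), (21, 42)])
v22: WRITE a=3  (a history now [(3, 59), (4, 27), (8, 2), (9, 36), (11, 55), (18, 10), (19, 26), (22, 3)])
v23: WRITE b=54  (b history now [(1, 8), (2, 3), (6, 71), (15, 69), (16, 14), (23, 54)])
v24: WRITE d=15  (d history now [(5, 69), (7, 28), (10, 56), (12, 10), (13, 34), (14, 39), (17, 16), (24, 15)])
v25: WRITE a=6  (a history now [(3, 59), (4, 27), (8, 2), (9, 36), (11, 55), (18, 10), (19, 26), (22, 3), (25, 6)])
READ d @v17: history=[(5, 69), (7, 28), (10, 56), (12, 10), (13, 34), (14, 39), (17, 16), (24, 15)] -> pick v17 -> 16
v26: WRITE a=35  (a history now [(3, 59), (4, 27), (8, 2), (9, 36), (11, 55), (18, 10), (19, 26), (22, 3), (25, 6), (26, 35)])
v27: WRITE d=26  (d history now [(5, 69), (7, 28), (10, 56), (12, 10), (13, 34), (14, 39), (17, 16), (24, 15), (27, 26)])
v28: WRITE b=23  (b history now [(1, 8), (2, 3), (6, 71), (15, 69), (16, 14), (23, 54), (28, 23)])
v29: WRITE a=7  (a history now [(3, 59), (4, 27), (8, 2), (9, 36), (11, 55), (18, 10), (19, 26), (22, 3), (25, 6), (26, 35), (29, 7)])
READ c @v26: history=[(20, 23), (21, 42)] -> pick v21 -> 42
READ d @v25: history=[(5, 69), (7, 28), (10, 56), (12, 10), (13, 34), (14, 39), (17, 16), (24, 15), (27, 26)] -> pick v24 -> 15
v30: WRITE c=63  (c history now [(20, 23), (21, 42), (30, 63)])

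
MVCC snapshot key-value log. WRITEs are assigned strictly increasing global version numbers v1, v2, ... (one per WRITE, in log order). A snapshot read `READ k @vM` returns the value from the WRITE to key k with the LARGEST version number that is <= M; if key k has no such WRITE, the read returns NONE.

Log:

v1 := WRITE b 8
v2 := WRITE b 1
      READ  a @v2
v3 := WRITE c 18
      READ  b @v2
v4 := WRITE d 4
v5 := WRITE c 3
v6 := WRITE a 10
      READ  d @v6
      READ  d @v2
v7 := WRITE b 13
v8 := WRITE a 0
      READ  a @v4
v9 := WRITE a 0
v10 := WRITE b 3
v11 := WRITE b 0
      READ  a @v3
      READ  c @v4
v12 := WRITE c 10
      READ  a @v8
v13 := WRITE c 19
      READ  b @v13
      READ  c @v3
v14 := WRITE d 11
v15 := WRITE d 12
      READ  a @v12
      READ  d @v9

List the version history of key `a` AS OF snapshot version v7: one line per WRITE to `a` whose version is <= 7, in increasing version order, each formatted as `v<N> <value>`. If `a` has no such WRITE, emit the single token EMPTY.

Answer: v6 10

Derivation:
Scan writes for key=a with version <= 7:
  v1 WRITE b 8 -> skip
  v2 WRITE b 1 -> skip
  v3 WRITE c 18 -> skip
  v4 WRITE d 4 -> skip
  v5 WRITE c 3 -> skip
  v6 WRITE a 10 -> keep
  v7 WRITE b 13 -> skip
  v8 WRITE a 0 -> drop (> snap)
  v9 WRITE a 0 -> drop (> snap)
  v10 WRITE b 3 -> skip
  v11 WRITE b 0 -> skip
  v12 WRITE c 10 -> skip
  v13 WRITE c 19 -> skip
  v14 WRITE d 11 -> skip
  v15 WRITE d 12 -> skip
Collected: [(6, 10)]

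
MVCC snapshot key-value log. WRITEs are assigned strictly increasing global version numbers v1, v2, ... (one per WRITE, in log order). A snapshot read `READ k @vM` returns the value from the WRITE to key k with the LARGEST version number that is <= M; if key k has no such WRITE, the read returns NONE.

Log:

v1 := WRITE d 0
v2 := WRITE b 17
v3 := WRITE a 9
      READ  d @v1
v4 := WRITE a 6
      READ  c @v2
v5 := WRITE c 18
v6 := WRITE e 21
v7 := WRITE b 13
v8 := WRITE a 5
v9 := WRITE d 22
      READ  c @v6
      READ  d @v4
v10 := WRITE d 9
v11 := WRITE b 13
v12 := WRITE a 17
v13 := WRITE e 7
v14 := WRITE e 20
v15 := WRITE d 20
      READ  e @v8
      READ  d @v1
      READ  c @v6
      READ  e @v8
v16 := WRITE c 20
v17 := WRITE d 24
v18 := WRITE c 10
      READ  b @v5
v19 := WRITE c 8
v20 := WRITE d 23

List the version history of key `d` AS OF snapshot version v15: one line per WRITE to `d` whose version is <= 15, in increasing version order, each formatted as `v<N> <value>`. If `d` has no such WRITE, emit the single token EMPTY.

Scan writes for key=d with version <= 15:
  v1 WRITE d 0 -> keep
  v2 WRITE b 17 -> skip
  v3 WRITE a 9 -> skip
  v4 WRITE a 6 -> skip
  v5 WRITE c 18 -> skip
  v6 WRITE e 21 -> skip
  v7 WRITE b 13 -> skip
  v8 WRITE a 5 -> skip
  v9 WRITE d 22 -> keep
  v10 WRITE d 9 -> keep
  v11 WRITE b 13 -> skip
  v12 WRITE a 17 -> skip
  v13 WRITE e 7 -> skip
  v14 WRITE e 20 -> skip
  v15 WRITE d 20 -> keep
  v16 WRITE c 20 -> skip
  v17 WRITE d 24 -> drop (> snap)
  v18 WRITE c 10 -> skip
  v19 WRITE c 8 -> skip
  v20 WRITE d 23 -> drop (> snap)
Collected: [(1, 0), (9, 22), (10, 9), (15, 20)]

Answer: v1 0
v9 22
v10 9
v15 20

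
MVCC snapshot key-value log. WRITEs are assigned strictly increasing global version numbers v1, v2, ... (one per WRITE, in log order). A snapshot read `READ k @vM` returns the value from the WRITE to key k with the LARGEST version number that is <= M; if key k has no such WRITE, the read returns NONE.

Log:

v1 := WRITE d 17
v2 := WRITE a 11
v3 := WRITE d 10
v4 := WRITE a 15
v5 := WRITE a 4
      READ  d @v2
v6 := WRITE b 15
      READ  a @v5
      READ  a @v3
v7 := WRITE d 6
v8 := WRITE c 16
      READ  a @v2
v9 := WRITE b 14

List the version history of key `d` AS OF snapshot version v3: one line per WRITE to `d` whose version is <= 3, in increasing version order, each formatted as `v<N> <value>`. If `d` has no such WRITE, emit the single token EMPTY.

Scan writes for key=d with version <= 3:
  v1 WRITE d 17 -> keep
  v2 WRITE a 11 -> skip
  v3 WRITE d 10 -> keep
  v4 WRITE a 15 -> skip
  v5 WRITE a 4 -> skip
  v6 WRITE b 15 -> skip
  v7 WRITE d 6 -> drop (> snap)
  v8 WRITE c 16 -> skip
  v9 WRITE b 14 -> skip
Collected: [(1, 17), (3, 10)]

Answer: v1 17
v3 10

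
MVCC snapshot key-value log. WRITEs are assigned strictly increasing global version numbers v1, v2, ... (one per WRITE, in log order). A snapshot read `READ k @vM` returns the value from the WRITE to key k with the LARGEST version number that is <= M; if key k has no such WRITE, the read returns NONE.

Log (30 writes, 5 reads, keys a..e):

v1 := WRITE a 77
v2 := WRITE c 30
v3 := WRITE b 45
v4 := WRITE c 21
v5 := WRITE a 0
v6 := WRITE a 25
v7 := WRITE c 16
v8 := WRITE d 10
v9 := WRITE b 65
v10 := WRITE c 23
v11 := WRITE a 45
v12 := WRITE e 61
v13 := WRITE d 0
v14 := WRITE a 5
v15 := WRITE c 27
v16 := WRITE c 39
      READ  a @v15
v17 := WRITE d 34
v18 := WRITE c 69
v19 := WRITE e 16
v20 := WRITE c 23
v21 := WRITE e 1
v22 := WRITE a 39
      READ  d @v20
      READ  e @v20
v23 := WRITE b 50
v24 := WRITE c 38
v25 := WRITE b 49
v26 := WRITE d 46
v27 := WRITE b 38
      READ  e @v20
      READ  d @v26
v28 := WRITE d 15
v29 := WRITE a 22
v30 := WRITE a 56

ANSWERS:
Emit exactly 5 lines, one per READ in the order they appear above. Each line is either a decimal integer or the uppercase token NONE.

Answer: 5
34
16
16
46

Derivation:
v1: WRITE a=77  (a history now [(1, 77)])
v2: WRITE c=30  (c history now [(2, 30)])
v3: WRITE b=45  (b history now [(3, 45)])
v4: WRITE c=21  (c history now [(2, 30), (4, 21)])
v5: WRITE a=0  (a history now [(1, 77), (5, 0)])
v6: WRITE a=25  (a history now [(1, 77), (5, 0), (6, 25)])
v7: WRITE c=16  (c history now [(2, 30), (4, 21), (7, 16)])
v8: WRITE d=10  (d history now [(8, 10)])
v9: WRITE b=65  (b history now [(3, 45), (9, 65)])
v10: WRITE c=23  (c history now [(2, 30), (4, 21), (7, 16), (10, 23)])
v11: WRITE a=45  (a history now [(1, 77), (5, 0), (6, 25), (11, 45)])
v12: WRITE e=61  (e history now [(12, 61)])
v13: WRITE d=0  (d history now [(8, 10), (13, 0)])
v14: WRITE a=5  (a history now [(1, 77), (5, 0), (6, 25), (11, 45), (14, 5)])
v15: WRITE c=27  (c history now [(2, 30), (4, 21), (7, 16), (10, 23), (15, 27)])
v16: WRITE c=39  (c history now [(2, 30), (4, 21), (7, 16), (10, 23), (15, 27), (16, 39)])
READ a @v15: history=[(1, 77), (5, 0), (6, 25), (11, 45), (14, 5)] -> pick v14 -> 5
v17: WRITE d=34  (d history now [(8, 10), (13, 0), (17, 34)])
v18: WRITE c=69  (c history now [(2, 30), (4, 21), (7, 16), (10, 23), (15, 27), (16, 39), (18, 69)])
v19: WRITE e=16  (e history now [(12, 61), (19, 16)])
v20: WRITE c=23  (c history now [(2, 30), (4, 21), (7, 16), (10, 23), (15, 27), (16, 39), (18, 69), (20, 23)])
v21: WRITE e=1  (e history now [(12, 61), (19, 16), (21, 1)])
v22: WRITE a=39  (a history now [(1, 77), (5, 0), (6, 25), (11, 45), (14, 5), (22, 39)])
READ d @v20: history=[(8, 10), (13, 0), (17, 34)] -> pick v17 -> 34
READ e @v20: history=[(12, 61), (19, 16), (21, 1)] -> pick v19 -> 16
v23: WRITE b=50  (b history now [(3, 45), (9, 65), (23, 50)])
v24: WRITE c=38  (c history now [(2, 30), (4, 21), (7, 16), (10, 23), (15, 27), (16, 39), (18, 69), (20, 23), (24, 38)])
v25: WRITE b=49  (b history now [(3, 45), (9, 65), (23, 50), (25, 49)])
v26: WRITE d=46  (d history now [(8, 10), (13, 0), (17, 34), (26, 46)])
v27: WRITE b=38  (b history now [(3, 45), (9, 65), (23, 50), (25, 49), (27, 38)])
READ e @v20: history=[(12, 61), (19, 16), (21, 1)] -> pick v19 -> 16
READ d @v26: history=[(8, 10), (13, 0), (17, 34), (26, 46)] -> pick v26 -> 46
v28: WRITE d=15  (d history now [(8, 10), (13, 0), (17, 34), (26, 46), (28, 15)])
v29: WRITE a=22  (a history now [(1, 77), (5, 0), (6, 25), (11, 45), (14, 5), (22, 39), (29, 22)])
v30: WRITE a=56  (a history now [(1, 77), (5, 0), (6, 25), (11, 45), (14, 5), (22, 39), (29, 22), (30, 56)])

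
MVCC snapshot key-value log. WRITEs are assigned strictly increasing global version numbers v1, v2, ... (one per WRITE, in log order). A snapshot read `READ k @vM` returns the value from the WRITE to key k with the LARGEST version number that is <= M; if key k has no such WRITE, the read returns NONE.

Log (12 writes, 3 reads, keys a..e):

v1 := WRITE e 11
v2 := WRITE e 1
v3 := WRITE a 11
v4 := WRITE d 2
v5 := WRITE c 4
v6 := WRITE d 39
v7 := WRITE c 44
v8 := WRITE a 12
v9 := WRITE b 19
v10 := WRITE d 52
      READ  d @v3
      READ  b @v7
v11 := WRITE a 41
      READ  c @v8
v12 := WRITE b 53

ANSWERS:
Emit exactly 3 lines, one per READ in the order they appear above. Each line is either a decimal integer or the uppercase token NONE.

v1: WRITE e=11  (e history now [(1, 11)])
v2: WRITE e=1  (e history now [(1, 11), (2, 1)])
v3: WRITE a=11  (a history now [(3, 11)])
v4: WRITE d=2  (d history now [(4, 2)])
v5: WRITE c=4  (c history now [(5, 4)])
v6: WRITE d=39  (d history now [(4, 2), (6, 39)])
v7: WRITE c=44  (c history now [(5, 4), (7, 44)])
v8: WRITE a=12  (a history now [(3, 11), (8, 12)])
v9: WRITE b=19  (b history now [(9, 19)])
v10: WRITE d=52  (d history now [(4, 2), (6, 39), (10, 52)])
READ d @v3: history=[(4, 2), (6, 39), (10, 52)] -> no version <= 3 -> NONE
READ b @v7: history=[(9, 19)] -> no version <= 7 -> NONE
v11: WRITE a=41  (a history now [(3, 11), (8, 12), (11, 41)])
READ c @v8: history=[(5, 4), (7, 44)] -> pick v7 -> 44
v12: WRITE b=53  (b history now [(9, 19), (12, 53)])

Answer: NONE
NONE
44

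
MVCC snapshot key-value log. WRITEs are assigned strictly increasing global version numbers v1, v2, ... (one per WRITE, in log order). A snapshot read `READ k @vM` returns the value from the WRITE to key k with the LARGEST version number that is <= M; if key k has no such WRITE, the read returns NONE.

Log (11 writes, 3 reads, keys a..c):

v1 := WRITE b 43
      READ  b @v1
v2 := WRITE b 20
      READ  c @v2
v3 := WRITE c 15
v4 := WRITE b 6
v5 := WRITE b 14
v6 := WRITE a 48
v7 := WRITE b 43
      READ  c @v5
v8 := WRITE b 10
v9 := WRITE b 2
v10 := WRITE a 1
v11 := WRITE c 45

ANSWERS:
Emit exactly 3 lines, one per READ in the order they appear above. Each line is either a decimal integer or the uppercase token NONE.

v1: WRITE b=43  (b history now [(1, 43)])
READ b @v1: history=[(1, 43)] -> pick v1 -> 43
v2: WRITE b=20  (b history now [(1, 43), (2, 20)])
READ c @v2: history=[] -> no version <= 2 -> NONE
v3: WRITE c=15  (c history now [(3, 15)])
v4: WRITE b=6  (b history now [(1, 43), (2, 20), (4, 6)])
v5: WRITE b=14  (b history now [(1, 43), (2, 20), (4, 6), (5, 14)])
v6: WRITE a=48  (a history now [(6, 48)])
v7: WRITE b=43  (b history now [(1, 43), (2, 20), (4, 6), (5, 14), (7, 43)])
READ c @v5: history=[(3, 15)] -> pick v3 -> 15
v8: WRITE b=10  (b history now [(1, 43), (2, 20), (4, 6), (5, 14), (7, 43), (8, 10)])
v9: WRITE b=2  (b history now [(1, 43), (2, 20), (4, 6), (5, 14), (7, 43), (8, 10), (9, 2)])
v10: WRITE a=1  (a history now [(6, 48), (10, 1)])
v11: WRITE c=45  (c history now [(3, 15), (11, 45)])

Answer: 43
NONE
15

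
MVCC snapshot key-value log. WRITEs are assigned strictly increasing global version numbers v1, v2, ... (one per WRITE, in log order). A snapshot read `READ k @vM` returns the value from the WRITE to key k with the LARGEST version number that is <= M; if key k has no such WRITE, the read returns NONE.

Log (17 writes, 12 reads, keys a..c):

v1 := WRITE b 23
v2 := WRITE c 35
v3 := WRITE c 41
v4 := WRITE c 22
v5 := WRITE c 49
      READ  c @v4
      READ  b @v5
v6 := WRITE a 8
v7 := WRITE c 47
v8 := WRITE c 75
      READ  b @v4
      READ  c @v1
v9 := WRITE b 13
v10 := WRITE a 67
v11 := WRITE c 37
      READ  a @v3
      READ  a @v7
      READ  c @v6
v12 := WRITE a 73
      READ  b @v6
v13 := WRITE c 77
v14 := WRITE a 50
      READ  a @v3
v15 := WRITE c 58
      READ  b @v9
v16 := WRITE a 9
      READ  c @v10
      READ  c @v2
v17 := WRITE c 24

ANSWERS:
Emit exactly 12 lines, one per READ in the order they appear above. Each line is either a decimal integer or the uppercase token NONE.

Answer: 22
23
23
NONE
NONE
8
49
23
NONE
13
75
35

Derivation:
v1: WRITE b=23  (b history now [(1, 23)])
v2: WRITE c=35  (c history now [(2, 35)])
v3: WRITE c=41  (c history now [(2, 35), (3, 41)])
v4: WRITE c=22  (c history now [(2, 35), (3, 41), (4, 22)])
v5: WRITE c=49  (c history now [(2, 35), (3, 41), (4, 22), (5, 49)])
READ c @v4: history=[(2, 35), (3, 41), (4, 22), (5, 49)] -> pick v4 -> 22
READ b @v5: history=[(1, 23)] -> pick v1 -> 23
v6: WRITE a=8  (a history now [(6, 8)])
v7: WRITE c=47  (c history now [(2, 35), (3, 41), (4, 22), (5, 49), (7, 47)])
v8: WRITE c=75  (c history now [(2, 35), (3, 41), (4, 22), (5, 49), (7, 47), (8, 75)])
READ b @v4: history=[(1, 23)] -> pick v1 -> 23
READ c @v1: history=[(2, 35), (3, 41), (4, 22), (5, 49), (7, 47), (8, 75)] -> no version <= 1 -> NONE
v9: WRITE b=13  (b history now [(1, 23), (9, 13)])
v10: WRITE a=67  (a history now [(6, 8), (10, 67)])
v11: WRITE c=37  (c history now [(2, 35), (3, 41), (4, 22), (5, 49), (7, 47), (8, 75), (11, 37)])
READ a @v3: history=[(6, 8), (10, 67)] -> no version <= 3 -> NONE
READ a @v7: history=[(6, 8), (10, 67)] -> pick v6 -> 8
READ c @v6: history=[(2, 35), (3, 41), (4, 22), (5, 49), (7, 47), (8, 75), (11, 37)] -> pick v5 -> 49
v12: WRITE a=73  (a history now [(6, 8), (10, 67), (12, 73)])
READ b @v6: history=[(1, 23), (9, 13)] -> pick v1 -> 23
v13: WRITE c=77  (c history now [(2, 35), (3, 41), (4, 22), (5, 49), (7, 47), (8, 75), (11, 37), (13, 77)])
v14: WRITE a=50  (a history now [(6, 8), (10, 67), (12, 73), (14, 50)])
READ a @v3: history=[(6, 8), (10, 67), (12, 73), (14, 50)] -> no version <= 3 -> NONE
v15: WRITE c=58  (c history now [(2, 35), (3, 41), (4, 22), (5, 49), (7, 47), (8, 75), (11, 37), (13, 77), (15, 58)])
READ b @v9: history=[(1, 23), (9, 13)] -> pick v9 -> 13
v16: WRITE a=9  (a history now [(6, 8), (10, 67), (12, 73), (14, 50), (16, 9)])
READ c @v10: history=[(2, 35), (3, 41), (4, 22), (5, 49), (7, 47), (8, 75), (11, 37), (13, 77), (15, 58)] -> pick v8 -> 75
READ c @v2: history=[(2, 35), (3, 41), (4, 22), (5, 49), (7, 47), (8, 75), (11, 37), (13, 77), (15, 58)] -> pick v2 -> 35
v17: WRITE c=24  (c history now [(2, 35), (3, 41), (4, 22), (5, 49), (7, 47), (8, 75), (11, 37), (13, 77), (15, 58), (17, 24)])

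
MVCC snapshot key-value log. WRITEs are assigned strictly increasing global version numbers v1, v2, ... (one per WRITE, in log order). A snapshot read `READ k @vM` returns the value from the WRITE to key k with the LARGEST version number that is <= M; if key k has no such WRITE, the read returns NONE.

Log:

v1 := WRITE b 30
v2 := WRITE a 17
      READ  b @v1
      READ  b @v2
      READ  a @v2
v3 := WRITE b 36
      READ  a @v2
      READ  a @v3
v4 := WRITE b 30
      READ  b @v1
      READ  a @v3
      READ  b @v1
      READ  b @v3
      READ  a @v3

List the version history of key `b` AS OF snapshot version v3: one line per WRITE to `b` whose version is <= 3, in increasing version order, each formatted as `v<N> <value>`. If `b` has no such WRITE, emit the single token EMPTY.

Answer: v1 30
v3 36

Derivation:
Scan writes for key=b with version <= 3:
  v1 WRITE b 30 -> keep
  v2 WRITE a 17 -> skip
  v3 WRITE b 36 -> keep
  v4 WRITE b 30 -> drop (> snap)
Collected: [(1, 30), (3, 36)]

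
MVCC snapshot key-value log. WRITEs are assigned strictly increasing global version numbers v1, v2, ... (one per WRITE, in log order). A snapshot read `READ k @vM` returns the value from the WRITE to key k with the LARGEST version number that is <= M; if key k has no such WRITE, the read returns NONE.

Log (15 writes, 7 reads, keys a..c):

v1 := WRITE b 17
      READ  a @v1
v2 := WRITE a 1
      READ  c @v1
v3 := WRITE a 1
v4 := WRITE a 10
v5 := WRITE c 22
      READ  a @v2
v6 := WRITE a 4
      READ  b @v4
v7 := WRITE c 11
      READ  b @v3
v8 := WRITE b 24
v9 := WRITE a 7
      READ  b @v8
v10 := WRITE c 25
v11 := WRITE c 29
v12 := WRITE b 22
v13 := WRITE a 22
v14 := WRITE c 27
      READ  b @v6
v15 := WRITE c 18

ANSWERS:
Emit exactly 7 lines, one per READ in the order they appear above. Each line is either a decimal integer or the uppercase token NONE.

Answer: NONE
NONE
1
17
17
24
17

Derivation:
v1: WRITE b=17  (b history now [(1, 17)])
READ a @v1: history=[] -> no version <= 1 -> NONE
v2: WRITE a=1  (a history now [(2, 1)])
READ c @v1: history=[] -> no version <= 1 -> NONE
v3: WRITE a=1  (a history now [(2, 1), (3, 1)])
v4: WRITE a=10  (a history now [(2, 1), (3, 1), (4, 10)])
v5: WRITE c=22  (c history now [(5, 22)])
READ a @v2: history=[(2, 1), (3, 1), (4, 10)] -> pick v2 -> 1
v6: WRITE a=4  (a history now [(2, 1), (3, 1), (4, 10), (6, 4)])
READ b @v4: history=[(1, 17)] -> pick v1 -> 17
v7: WRITE c=11  (c history now [(5, 22), (7, 11)])
READ b @v3: history=[(1, 17)] -> pick v1 -> 17
v8: WRITE b=24  (b history now [(1, 17), (8, 24)])
v9: WRITE a=7  (a history now [(2, 1), (3, 1), (4, 10), (6, 4), (9, 7)])
READ b @v8: history=[(1, 17), (8, 24)] -> pick v8 -> 24
v10: WRITE c=25  (c history now [(5, 22), (7, 11), (10, 25)])
v11: WRITE c=29  (c history now [(5, 22), (7, 11), (10, 25), (11, 29)])
v12: WRITE b=22  (b history now [(1, 17), (8, 24), (12, 22)])
v13: WRITE a=22  (a history now [(2, 1), (3, 1), (4, 10), (6, 4), (9, 7), (13, 22)])
v14: WRITE c=27  (c history now [(5, 22), (7, 11), (10, 25), (11, 29), (14, 27)])
READ b @v6: history=[(1, 17), (8, 24), (12, 22)] -> pick v1 -> 17
v15: WRITE c=18  (c history now [(5, 22), (7, 11), (10, 25), (11, 29), (14, 27), (15, 18)])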